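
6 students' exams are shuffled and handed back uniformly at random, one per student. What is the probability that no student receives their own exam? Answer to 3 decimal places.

0.368

This is the derangement probability: permutations of 6 with no fixed point.
D(6) = 6! · (1 − 1/1! + 1/2! − ··· + (−1)^6/6!) = 265.
P = 265/720 = 53/144 ≈ 0.368.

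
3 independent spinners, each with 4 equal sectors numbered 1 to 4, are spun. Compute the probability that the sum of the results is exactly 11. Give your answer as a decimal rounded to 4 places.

There are 4^3 = 64 equally likely outcomes.
The number of ordered 3-tuples from {1,…,4} summing to 11 is 3.
P(sum = 11) = 3/64 ≈ 0.0469.

0.0469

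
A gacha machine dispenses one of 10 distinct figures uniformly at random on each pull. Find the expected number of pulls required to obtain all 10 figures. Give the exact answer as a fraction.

After i distinct types are collected, each trial gives a new one with probability (10−i)/10, so the expected wait for the next new type is 10/(10−i).
E = 10/10 + 10/9 + 10/8 + 10/7 + 10/6 + 10/5 + 10/4 + 10/3 + 10/2 + 10/1 = 7381/252.

7381/252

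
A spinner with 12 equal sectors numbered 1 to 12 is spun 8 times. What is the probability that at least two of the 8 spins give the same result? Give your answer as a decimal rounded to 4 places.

0.9536

P(all 8 different) = 12/12 · 11/12 · ··· · 5/12 ≈ 0.0464.
P(at least two equal) = 1 − 0.0464 = 0.9536.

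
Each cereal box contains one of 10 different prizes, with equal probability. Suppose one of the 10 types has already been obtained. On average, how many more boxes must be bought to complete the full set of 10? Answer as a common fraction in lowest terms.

7129/252

Starting from 1 distinct type, each trial gives a new one with probability (10−i)/10 when i types are held, so the wait for the next new type is 10/(10−i).
E = 10/9 + 10/8 + 10/7 + 10/6 + 10/5 + 10/4 + 10/3 + 10/2 + 10/1 = 7129/252.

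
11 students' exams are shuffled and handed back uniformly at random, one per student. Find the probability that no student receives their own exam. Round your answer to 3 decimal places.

0.368

This is the derangement probability: permutations of 11 with no fixed point.
D(11) = 11! · (1 − 1/1! + 1/2! − ··· + (−1)^11/11!) = 14684570.
P = 14684570/39916800 = 1468457/3991680 ≈ 0.368.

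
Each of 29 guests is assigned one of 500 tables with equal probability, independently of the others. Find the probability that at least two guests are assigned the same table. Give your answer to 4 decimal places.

0.5630

It's easier to compute the probability that all 29 are distinct.
P(all distinct) = 500/500 · 499/500 · ··· · 472/500 ≈ 0.4370.
So the probability of at least one match is 1 − 0.4370 = 0.5630.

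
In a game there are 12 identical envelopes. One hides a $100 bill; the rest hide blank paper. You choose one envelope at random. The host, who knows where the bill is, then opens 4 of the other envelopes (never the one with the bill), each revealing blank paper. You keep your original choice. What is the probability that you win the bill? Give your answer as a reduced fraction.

1/12

The host can always open 4 empty envelopes regardless of your choice, so the reveals give no information about your original envelope.
P(win by staying) = 1/12.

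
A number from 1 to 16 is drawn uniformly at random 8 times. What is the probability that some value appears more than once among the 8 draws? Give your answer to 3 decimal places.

P(all 8 different) = 16/16 · 15/16 · ··· · 9/16 ≈ 0.121.
P(at least two equal) = 1 − 0.121 = 0.879.

0.879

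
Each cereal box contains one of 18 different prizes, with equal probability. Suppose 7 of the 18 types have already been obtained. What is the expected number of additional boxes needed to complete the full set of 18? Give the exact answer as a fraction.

Starting from 7 distinct types, each trial gives a new one with probability (18−i)/18 when i types are held, so the wait for the next new type is 18/(18−i).
E = 18/11 + 18/10 + 18/9 + 18/8 + 18/7 + 18/6 + 18/5 + 18/4 + 18/3 + 18/2 + 18/1 = 83711/1540.

83711/1540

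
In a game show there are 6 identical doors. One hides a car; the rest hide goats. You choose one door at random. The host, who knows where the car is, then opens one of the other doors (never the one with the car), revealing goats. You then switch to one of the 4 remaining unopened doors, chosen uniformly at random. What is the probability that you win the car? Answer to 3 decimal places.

Your original door holds the car with probability 1/6, so the other 5 collectively hold it with probability 5/6.
The host can always find an empty door to open, so this doesn't change that 5/6; it is now spread over the 4 remaining unopened doors.
P(win by switching) = (5/6) · (1/4) = 5/24 ≈ 0.208.

0.208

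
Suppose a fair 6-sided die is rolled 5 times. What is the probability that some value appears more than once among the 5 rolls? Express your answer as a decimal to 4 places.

0.9074

P(all 5 different) = 6/6 · 5/6 · ··· · 2/6 ≈ 0.0926.
P(at least two equal) = 1 − 0.0926 = 0.9074.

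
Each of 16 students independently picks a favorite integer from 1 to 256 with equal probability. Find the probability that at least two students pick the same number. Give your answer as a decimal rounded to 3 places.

0.380

It's easier to compute the probability that all 16 are distinct.
P(all distinct) = 256/256 · 255/256 · ··· · 241/256 ≈ 0.620.
So the probability of at least one match is 1 − 0.620 = 0.380.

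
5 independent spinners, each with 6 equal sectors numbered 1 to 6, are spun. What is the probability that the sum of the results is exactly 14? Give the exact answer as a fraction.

5/72

There are 6^5 = 7776 equally likely outcomes.
The number of ordered 5-tuples from {1,…,6} summing to 14 is 540.
P(sum = 14) = 540/7776 = 5/72.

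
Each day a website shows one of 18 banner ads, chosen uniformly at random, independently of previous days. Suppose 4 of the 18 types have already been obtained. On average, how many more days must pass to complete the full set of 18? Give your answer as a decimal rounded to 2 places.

58.53

Starting from 4 distinct types, each trial gives a new one with probability (18−i)/18 when i types are held, so the wait for the next new type is 18/(18−i).
E = 18/14 + 18/13 + 18/12 + 18/11 + 18/10 + 18/9 + 18/8 + 18/7 + 18/6 + 18/5 + 18/4 + 18/3 + 18/2 + 18/1 = 1171733/20020 ≈ 58.53.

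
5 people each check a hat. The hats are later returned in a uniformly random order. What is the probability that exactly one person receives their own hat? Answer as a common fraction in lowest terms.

Choose which one is fixed: C(5,1) = 5 ways.
The remaining 4 must have no fixed point: D(4) = 9.
P = 5·9/120 = 3/8.

3/8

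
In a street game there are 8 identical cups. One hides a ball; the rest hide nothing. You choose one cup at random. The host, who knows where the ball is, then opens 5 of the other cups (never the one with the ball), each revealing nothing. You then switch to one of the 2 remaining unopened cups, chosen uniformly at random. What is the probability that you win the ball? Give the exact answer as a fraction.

7/16

Your original cup holds the ball with probability 1/8, so the other 7 collectively hold it with probability 7/8.
The host can always find 5 empty cups to open, so the reveals don't change that 7/8; it is now spread over the 2 remaining unopened cups.
P(win by switching) = (7/8) · (1/2) = 7/16.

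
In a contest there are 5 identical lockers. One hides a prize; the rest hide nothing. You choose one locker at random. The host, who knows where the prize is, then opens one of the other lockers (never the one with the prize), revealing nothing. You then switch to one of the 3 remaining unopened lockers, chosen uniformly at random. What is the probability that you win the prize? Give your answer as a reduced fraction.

4/15

Your original locker holds the prize with probability 1/5, so the other 4 collectively hold it with probability 4/5.
The host can always find an empty locker to open, so this doesn't change that 4/5; it is now spread over the 3 remaining unopened lockers.
P(win by switching) = (4/5) · (1/3) = 4/15.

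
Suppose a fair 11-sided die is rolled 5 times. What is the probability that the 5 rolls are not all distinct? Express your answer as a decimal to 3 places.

0.656

P(all 5 different) = 11/11 · 10/11 · ··· · 7/11 ≈ 0.344.
P(at least two equal) = 1 − 0.344 = 0.656.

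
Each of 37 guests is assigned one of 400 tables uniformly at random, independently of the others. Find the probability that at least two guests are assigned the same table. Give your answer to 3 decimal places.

0.821

It's easier to compute the probability that all 37 are distinct.
P(all distinct) = 400/400 · 399/400 · ··· · 364/400 ≈ 0.179.
So the probability of at least one match is 1 − 0.179 = 0.821.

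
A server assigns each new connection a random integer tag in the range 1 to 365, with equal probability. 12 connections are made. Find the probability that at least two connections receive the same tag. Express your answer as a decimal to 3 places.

0.167

It's easier to compute the probability that all 12 are distinct.
P(all distinct) = 365/365 · 364/365 · ··· · 354/365 ≈ 0.833.
So the probability of at least one match is 1 − 0.833 = 0.167.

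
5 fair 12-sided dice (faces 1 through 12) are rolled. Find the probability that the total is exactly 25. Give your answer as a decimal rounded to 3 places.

0.033

There are 12^5 = 248832 equally likely outcomes.
The number of ordered 5-tuples from {1,…,12} summing to 25 is 8151.
P(sum = 25) = 8151/248832 = 2717/82944 ≈ 0.033.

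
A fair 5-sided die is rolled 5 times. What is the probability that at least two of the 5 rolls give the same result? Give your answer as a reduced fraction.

P(all 5 different) = 5/5 · 4/5 · ··· · 1/5 = 24/625.
P(at least two equal) = 1 − 24/625 = 601/625.

601/625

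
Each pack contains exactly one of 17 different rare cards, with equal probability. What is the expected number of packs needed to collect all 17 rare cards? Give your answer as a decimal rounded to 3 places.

58.472

After i distinct types are collected, each trial gives a new one with probability (17−i)/17, so the expected wait for the next new type is 17/(17−i).
E = 17/17 + 17/16 + 17/15 + 17/14 + 17/13 + 17/12 + 17/11 + 17/10 + 17/9 + 17/8 + 17/7 + 17/6 + 17/5 + 17/4 + 17/3 + 17/2 + 17/1 = 42142223/720720 ≈ 58.472.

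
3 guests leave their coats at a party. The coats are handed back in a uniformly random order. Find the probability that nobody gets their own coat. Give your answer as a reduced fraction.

This is the derangement probability: permutations of 3 with no fixed point.
D(3) = 3! · (1 − 1/1! + 1/2! − ··· + (−1)^3/3!) = 2.
P = 2/6 = 1/3.

1/3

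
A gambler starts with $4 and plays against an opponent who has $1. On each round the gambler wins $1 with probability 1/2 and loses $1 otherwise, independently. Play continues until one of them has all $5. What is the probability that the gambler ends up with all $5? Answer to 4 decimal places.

0.8000

With a fair step, P(i) = ½P(i−1) + ½P(i+1) with P(0)=0, P(5)=1 has the linear solution P(i) = i/5.
P(4) = 4/5 ≈ 0.8000.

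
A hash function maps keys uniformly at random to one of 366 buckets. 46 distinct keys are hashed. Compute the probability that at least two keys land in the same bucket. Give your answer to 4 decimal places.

It's easier to compute the probability that all 46 are distinct.
P(all distinct) = 366/366 · 365/366 · ··· · 321/366 ≈ 0.0522.
So the probability of at least one match is 1 − 0.0522 = 0.9478.

0.9478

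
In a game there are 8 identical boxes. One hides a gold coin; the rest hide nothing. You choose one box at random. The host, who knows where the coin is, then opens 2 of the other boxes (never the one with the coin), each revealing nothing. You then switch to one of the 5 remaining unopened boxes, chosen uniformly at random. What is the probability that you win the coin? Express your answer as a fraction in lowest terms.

Your original box holds the coin with probability 1/8, so the other 7 collectively hold it with probability 7/8.
The host can always find 2 empty boxes to open, so the reveals don't change that 7/8; it is now spread over the 5 remaining unopened boxes.
P(win by switching) = (7/8) · (1/5) = 7/40.

7/40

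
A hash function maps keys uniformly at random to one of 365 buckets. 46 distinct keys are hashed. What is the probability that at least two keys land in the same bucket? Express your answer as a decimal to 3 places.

It's easier to compute the probability that all 46 are distinct.
P(all distinct) = 365/365 · 364/365 · ··· · 320/365 ≈ 0.052.
So the probability of at least one match is 1 − 0.052 = 0.948.

0.948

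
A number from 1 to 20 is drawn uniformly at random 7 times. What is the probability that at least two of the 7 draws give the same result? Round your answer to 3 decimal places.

0.695

P(all 7 different) = 20/20 · 19/20 · ··· · 14/20 ≈ 0.305.
P(at least two equal) = 1 − 0.305 = 0.695.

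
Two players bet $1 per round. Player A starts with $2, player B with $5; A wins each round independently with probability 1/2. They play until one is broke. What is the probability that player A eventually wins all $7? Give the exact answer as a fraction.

2/7

With a fair step, P(i) = ½P(i−1) + ½P(i+1) with P(0)=0, P(7)=1 has the linear solution P(i) = i/7.
P(2) = 2/7.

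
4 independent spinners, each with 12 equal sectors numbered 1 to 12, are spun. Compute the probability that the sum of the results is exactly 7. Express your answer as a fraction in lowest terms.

There are 12^4 = 20736 equally likely outcomes.
The number of ordered 4-tuples from {1,…,12} summing to 7 is 20.
P(sum = 7) = 20/20736 = 5/5184.

5/5184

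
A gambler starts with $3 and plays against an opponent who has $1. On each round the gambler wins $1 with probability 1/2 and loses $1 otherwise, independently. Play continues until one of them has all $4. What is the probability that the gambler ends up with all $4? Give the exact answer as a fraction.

3/4

With a fair step, P(i) = ½P(i−1) + ½P(i+1) with P(0)=0, P(4)=1 has the linear solution P(i) = i/4.
P(3) = 3/4.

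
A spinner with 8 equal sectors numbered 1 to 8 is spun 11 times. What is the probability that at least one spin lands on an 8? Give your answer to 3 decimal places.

0.770

P(no spin lands on an 8) = (7/8)^11 ≈ 0.230.
P(at least one) = 1 − 0.230 = 0.770.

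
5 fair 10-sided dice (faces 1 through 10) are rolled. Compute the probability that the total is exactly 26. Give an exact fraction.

47/800

There are 10^5 = 100000 equally likely outcomes.
The number of ordered 5-tuples from {1,…,10} summing to 26 is 5875.
P(sum = 26) = 5875/100000 = 47/800.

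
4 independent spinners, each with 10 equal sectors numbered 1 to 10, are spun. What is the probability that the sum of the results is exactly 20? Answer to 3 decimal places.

0.063

There are 10^4 = 10000 equally likely outcomes.
The number of ordered 4-tuples from {1,…,10} summing to 20 is 633.
P(sum = 20) = 633/10000 ≈ 0.063.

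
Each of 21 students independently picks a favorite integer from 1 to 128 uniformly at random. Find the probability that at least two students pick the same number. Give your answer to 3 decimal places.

0.824

It's easier to compute the probability that all 21 are distinct.
P(all distinct) = 128/128 · 127/128 · ··· · 108/128 ≈ 0.176.
So the probability of at least one match is 1 − 0.176 = 0.824.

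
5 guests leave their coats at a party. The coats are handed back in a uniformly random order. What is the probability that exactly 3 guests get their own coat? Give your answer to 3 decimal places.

0.083

Choose which 3 of the 5 are fixed: C(5,3) = 10 ways.
The remaining 2 must have no fixed point: D(2) = 1.
P = 10·1/120 = 1/12 ≈ 0.083.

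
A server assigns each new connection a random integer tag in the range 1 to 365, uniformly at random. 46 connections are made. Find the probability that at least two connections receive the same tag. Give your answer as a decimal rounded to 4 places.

0.9483

It's easier to compute the probability that all 46 are distinct.
P(all distinct) = 365/365 · 364/365 · ··· · 320/365 ≈ 0.0517.
So the probability of at least one match is 1 − 0.0517 = 0.9483.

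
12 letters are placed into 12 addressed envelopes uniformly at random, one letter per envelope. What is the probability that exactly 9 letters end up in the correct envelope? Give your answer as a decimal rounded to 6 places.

0.000001

Choose which 9 of the 12 are fixed: C(12,9) = 220 ways.
The remaining 3 must have no fixed point: D(3) = 2.
P = 220·2/479001600 = 1/1088640 ≈ 0.000001.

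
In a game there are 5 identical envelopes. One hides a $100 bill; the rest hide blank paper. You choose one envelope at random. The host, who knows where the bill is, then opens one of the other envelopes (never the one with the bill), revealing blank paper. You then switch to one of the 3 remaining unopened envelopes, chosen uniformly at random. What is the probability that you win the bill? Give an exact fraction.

Your original envelope holds the bill with probability 1/5, so the other 4 collectively hold it with probability 4/5.
The host can always find an empty envelope to open, so this doesn't change that 4/5; it is now spread over the 3 remaining unopened envelopes.
P(win by switching) = (4/5) · (1/3) = 4/15.

4/15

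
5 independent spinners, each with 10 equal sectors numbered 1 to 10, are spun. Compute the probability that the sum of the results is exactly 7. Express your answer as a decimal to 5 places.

0.00015

There are 10^5 = 100000 equally likely outcomes.
The number of ordered 5-tuples from {1,…,10} summing to 7 is 15.
P(sum = 7) = 15/100000 = 3/20000 ≈ 0.00015.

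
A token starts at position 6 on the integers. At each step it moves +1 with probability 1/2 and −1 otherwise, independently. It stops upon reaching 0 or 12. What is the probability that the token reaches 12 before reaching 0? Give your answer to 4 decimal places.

With a fair step, P(i) = ½P(i−1) + ½P(i+1) with P(0)=0, P(12)=1 has the linear solution P(i) = i/12.
P(6) = 6/12 = 1/2 ≈ 0.5000.

0.5000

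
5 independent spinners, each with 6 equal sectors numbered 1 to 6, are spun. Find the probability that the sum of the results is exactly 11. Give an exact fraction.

205/7776

There are 6^5 = 7776 equally likely outcomes.
The number of ordered 5-tuples from {1,…,6} summing to 11 is 205.
P(sum = 11) = 205/7776.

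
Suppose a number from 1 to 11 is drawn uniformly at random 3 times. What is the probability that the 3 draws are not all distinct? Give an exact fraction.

P(all 3 different) = 11/11 · 10/11 · ··· · 9/11 = 90/121.
P(at least two equal) = 1 − 90/121 = 31/121.

31/121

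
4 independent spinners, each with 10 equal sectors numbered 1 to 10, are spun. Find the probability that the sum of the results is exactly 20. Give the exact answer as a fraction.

633/10000

There are 10^4 = 10000 equally likely outcomes.
The number of ordered 4-tuples from {1,…,10} summing to 20 is 633.
P(sum = 20) = 633/10000.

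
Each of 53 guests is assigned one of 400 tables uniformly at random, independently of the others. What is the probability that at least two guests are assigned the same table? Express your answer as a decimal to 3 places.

0.973

It's easier to compute the probability that all 53 are distinct.
P(all distinct) = 400/400 · 399/400 · ··· · 348/400 ≈ 0.027.
So the probability of at least one match is 1 − 0.027 = 0.973.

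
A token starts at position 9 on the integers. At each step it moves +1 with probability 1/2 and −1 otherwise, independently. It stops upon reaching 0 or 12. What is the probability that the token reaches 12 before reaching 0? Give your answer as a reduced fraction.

3/4

With a fair step, P(i) = ½P(i−1) + ½P(i+1) with P(0)=0, P(12)=1 has the linear solution P(i) = i/12.
P(9) = 9/12 = 3/4.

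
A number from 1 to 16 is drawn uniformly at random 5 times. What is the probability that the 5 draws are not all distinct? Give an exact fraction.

4097/8192

P(all 5 different) = 16/16 · 15/16 · ··· · 12/16 = 4095/8192.
P(at least two equal) = 1 − 4095/8192 = 4097/8192.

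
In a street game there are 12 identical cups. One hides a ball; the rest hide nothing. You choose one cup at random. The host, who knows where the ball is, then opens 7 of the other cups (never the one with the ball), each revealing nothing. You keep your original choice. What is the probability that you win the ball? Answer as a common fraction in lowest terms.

The host can always open 7 empty cups regardless of your choice, so the reveals give no information about your original cup.
P(win by staying) = 1/12.

1/12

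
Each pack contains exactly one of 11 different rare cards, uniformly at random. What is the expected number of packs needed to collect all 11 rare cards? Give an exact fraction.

83711/2520

After i distinct types are collected, each trial gives a new one with probability (11−i)/11, so the expected wait for the next new type is 11/(11−i).
E = 11/11 + 11/10 + 11/9 + 11/8 + 11/7 + 11/6 + 11/5 + 11/4 + 11/3 + 11/2 + 11/1 = 83711/2520.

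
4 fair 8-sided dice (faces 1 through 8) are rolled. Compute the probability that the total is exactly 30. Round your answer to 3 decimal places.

There are 8^4 = 4096 equally likely outcomes.
The number of ordered 4-tuples from {1,…,8} summing to 30 is 10.
P(sum = 30) = 10/4096 = 5/2048 ≈ 0.002.

0.002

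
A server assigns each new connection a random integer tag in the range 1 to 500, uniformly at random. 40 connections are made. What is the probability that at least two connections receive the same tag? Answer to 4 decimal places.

It's easier to compute the probability that all 40 are distinct.
P(all distinct) = 500/500 · 499/500 · ··· · 461/500 ≈ 0.2013.
So the probability of at least one match is 1 − 0.2013 = 0.7987.

0.7987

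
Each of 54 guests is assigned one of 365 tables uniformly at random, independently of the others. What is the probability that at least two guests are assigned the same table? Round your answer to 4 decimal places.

It's easier to compute the probability that all 54 are distinct.
P(all distinct) = 365/365 · 364/365 · ··· · 312/365 ≈ 0.0161.
So the probability of at least one match is 1 − 0.0161 = 0.9839.

0.9839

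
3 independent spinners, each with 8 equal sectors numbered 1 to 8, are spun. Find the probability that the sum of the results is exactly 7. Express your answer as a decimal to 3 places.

0.029

There are 8^3 = 512 equally likely outcomes.
The number of ordered 3-tuples from {1,…,8} summing to 7 is 15.
P(sum = 7) = 15/512 ≈ 0.029.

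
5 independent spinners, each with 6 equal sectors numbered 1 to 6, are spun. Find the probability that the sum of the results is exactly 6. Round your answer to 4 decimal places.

There are 6^5 = 7776 equally likely outcomes.
The number of ordered 5-tuples from {1,…,6} summing to 6 is 5.
P(sum = 6) = 5/7776 ≈ 0.0006.

0.0006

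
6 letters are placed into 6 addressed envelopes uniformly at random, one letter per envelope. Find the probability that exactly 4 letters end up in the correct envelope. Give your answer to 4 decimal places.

0.0208

Choose which 4 of the 6 are fixed: C(6,4) = 15 ways.
The remaining 2 must have no fixed point: D(2) = 1.
P = 15·1/720 = 1/48 ≈ 0.0208.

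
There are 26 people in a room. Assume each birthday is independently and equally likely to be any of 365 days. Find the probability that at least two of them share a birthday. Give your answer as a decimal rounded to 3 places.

It's easier to compute the probability that all 26 are distinct.
P(all distinct) = 365/365 · 364/365 · ··· · 340/365 ≈ 0.402.
So the probability of at least one match is 1 − 0.402 = 0.598.

0.598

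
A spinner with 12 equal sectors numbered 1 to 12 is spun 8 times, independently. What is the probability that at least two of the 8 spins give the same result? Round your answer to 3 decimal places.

P(all 8 different) = 12/12 · 11/12 · ··· · 5/12 ≈ 0.046.
P(at least two equal) = 1 − 0.046 = 0.954.

0.954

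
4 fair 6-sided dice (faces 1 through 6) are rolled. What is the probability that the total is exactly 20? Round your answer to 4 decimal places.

There are 6^4 = 1296 equally likely outcomes.
The number of ordered 4-tuples from {1,…,6} summing to 20 is 35.
P(sum = 20) = 35/1296 ≈ 0.0270.

0.0270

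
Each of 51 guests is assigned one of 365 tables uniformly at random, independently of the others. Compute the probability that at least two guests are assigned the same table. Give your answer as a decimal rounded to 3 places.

It's easier to compute the probability that all 51 are distinct.
P(all distinct) = 365/365 · 364/365 · ··· · 315/365 ≈ 0.026.
So the probability of at least one match is 1 − 0.026 = 0.974.

0.974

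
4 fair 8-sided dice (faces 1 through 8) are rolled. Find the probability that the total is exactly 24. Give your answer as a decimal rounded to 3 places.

0.039

There are 8^4 = 4096 equally likely outcomes.
The number of ordered 4-tuples from {1,…,8} summing to 24 is 161.
P(sum = 24) = 161/4096 ≈ 0.039.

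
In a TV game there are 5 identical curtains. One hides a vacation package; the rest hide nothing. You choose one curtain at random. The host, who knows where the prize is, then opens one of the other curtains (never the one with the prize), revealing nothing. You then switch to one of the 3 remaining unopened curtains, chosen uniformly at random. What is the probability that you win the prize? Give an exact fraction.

Your original curtain holds the prize with probability 1/5, so the other 4 collectively hold it with probability 4/5.
The host can always find an empty curtain to open, so this doesn't change that 4/5; it is now spread over the 3 remaining unopened curtains.
P(win by switching) = (4/5) · (1/3) = 4/15.

4/15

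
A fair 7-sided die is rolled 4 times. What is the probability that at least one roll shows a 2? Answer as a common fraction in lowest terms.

1105/2401

P(no roll shows a 2) = (6/7)^4 = 1296/2401.
P(at least one) = 1 − 1296/2401 = 1105/2401.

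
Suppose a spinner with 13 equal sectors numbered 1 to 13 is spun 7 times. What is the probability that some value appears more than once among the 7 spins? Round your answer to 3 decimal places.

0.862

P(all 7 different) = 13/13 · 12/13 · ··· · 7/13 ≈ 0.138.
P(at least two equal) = 1 − 0.138 = 0.862.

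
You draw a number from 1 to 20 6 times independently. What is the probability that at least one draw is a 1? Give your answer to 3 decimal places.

0.265

P(no draw is a 1) = (19/20)^6 ≈ 0.735.
P(at least one) = 1 − 0.735 = 0.265.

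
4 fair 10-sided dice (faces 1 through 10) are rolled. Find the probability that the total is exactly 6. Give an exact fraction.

There are 10^4 = 10000 equally likely outcomes.
The number of ordered 4-tuples from {1,…,10} summing to 6 is 10.
P(sum = 6) = 10/10000 = 1/1000.

1/1000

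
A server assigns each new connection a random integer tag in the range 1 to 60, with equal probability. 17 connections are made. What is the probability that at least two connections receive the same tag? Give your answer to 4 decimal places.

0.9186

It's easier to compute the probability that all 17 are distinct.
P(all distinct) = 60/60 · 59/60 · ··· · 44/60 ≈ 0.0814.
So the probability of at least one match is 1 − 0.0814 = 0.9186.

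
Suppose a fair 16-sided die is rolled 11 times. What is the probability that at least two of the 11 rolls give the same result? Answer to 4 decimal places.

0.9901

P(all 11 different) = 16/16 · 15/16 · ··· · 6/16 ≈ 0.0099.
P(at least two equal) = 1 − 0.0099 = 0.9901.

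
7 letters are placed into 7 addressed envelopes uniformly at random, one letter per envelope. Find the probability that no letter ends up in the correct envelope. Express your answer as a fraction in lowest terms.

103/280

This is the derangement probability: permutations of 7 with no fixed point.
D(7) = 7! · (1 − 1/1! + 1/2! − ··· + (−1)^7/7!) = 1854.
P = 1854/5040 = 103/280.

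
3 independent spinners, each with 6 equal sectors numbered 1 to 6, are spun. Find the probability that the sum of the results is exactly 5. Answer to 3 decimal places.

There are 6^3 = 216 equally likely outcomes.
The number of ordered 3-tuples from {1,…,6} summing to 5 is 6.
P(sum = 5) = 6/216 = 1/36 ≈ 0.028.

0.028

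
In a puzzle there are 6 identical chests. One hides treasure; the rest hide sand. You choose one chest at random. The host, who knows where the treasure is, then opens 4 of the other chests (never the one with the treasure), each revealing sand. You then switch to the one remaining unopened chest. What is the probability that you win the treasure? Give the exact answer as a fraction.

Your original chest holds the treasure with probability 1/6, so the other 5 collectively hold it with probability 5/6.
The host can always find 4 empty chests to open, so the reveals don't change that 5/6; it is now spread over the 1 remaining unopened chest.
P(win by switching) = (5/6) · (1/1) = 5/6.

5/6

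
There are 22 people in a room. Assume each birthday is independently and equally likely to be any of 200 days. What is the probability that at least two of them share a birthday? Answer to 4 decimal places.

It's easier to compute the probability that all 22 are distinct.
P(all distinct) = 200/200 · 199/200 · ··· · 179/200 ≈ 0.3016.
So the probability of at least one match is 1 − 0.3016 = 0.6984.

0.6984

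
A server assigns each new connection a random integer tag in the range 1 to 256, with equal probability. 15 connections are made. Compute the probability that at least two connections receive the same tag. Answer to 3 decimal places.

0.342

It's easier to compute the probability that all 15 are distinct.
P(all distinct) = 256/256 · 255/256 · ··· · 242/256 ≈ 0.658.
So the probability of at least one match is 1 − 0.658 = 0.342.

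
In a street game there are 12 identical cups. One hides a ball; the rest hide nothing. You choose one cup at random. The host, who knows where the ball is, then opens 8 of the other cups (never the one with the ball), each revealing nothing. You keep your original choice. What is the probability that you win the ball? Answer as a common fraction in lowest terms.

1/12

The host can always open 8 empty cups regardless of your choice, so the reveals give no information about your original cup.
P(win by staying) = 1/12.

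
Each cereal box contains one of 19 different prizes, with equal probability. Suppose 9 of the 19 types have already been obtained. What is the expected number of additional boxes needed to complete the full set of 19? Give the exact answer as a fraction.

Starting from 9 distinct types, each trial gives a new one with probability (19−i)/19 when i types are held, so the wait for the next new type is 19/(19−i).
E = 19/10 + 19/9 + 19/8 + 19/7 + 19/6 + 19/5 + 19/4 + 19/3 + 19/2 + 19/1 = 140239/2520.

140239/2520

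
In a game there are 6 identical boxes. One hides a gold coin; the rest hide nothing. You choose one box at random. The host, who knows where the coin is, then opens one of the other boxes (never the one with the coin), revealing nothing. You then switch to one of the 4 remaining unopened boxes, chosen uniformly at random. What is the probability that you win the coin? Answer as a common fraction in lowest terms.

Your original box holds the coin with probability 1/6, so the other 5 collectively hold it with probability 5/6.
The host can always find an empty box to open, so this doesn't change that 5/6; it is now spread over the 4 remaining unopened boxes.
P(win by switching) = (5/6) · (1/4) = 5/24.

5/24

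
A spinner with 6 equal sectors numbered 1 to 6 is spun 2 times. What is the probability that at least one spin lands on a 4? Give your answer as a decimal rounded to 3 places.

P(no spin lands on a 4) = (5/6)^2 ≈ 0.694.
P(at least one) = 1 − 0.694 = 0.306.

0.306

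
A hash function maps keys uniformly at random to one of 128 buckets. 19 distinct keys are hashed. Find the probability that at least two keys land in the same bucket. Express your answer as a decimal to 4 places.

0.7547

It's easier to compute the probability that all 19 are distinct.
P(all distinct) = 128/128 · 127/128 · ··· · 110/128 ≈ 0.2453.
So the probability of at least one match is 1 − 0.2453 = 0.7547.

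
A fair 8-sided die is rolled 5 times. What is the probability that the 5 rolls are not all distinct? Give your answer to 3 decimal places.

P(all 5 different) = 8/8 · 7/8 · ··· · 4/8 ≈ 0.205.
P(at least two equal) = 1 − 0.205 = 0.795.

0.795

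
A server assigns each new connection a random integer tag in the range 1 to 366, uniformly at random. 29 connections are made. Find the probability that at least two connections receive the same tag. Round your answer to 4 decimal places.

0.6799

It's easier to compute the probability that all 29 are distinct.
P(all distinct) = 366/366 · 365/366 · ··· · 338/366 ≈ 0.3201.
So the probability of at least one match is 1 − 0.3201 = 0.6799.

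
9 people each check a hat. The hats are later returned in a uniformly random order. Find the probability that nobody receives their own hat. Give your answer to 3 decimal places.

0.368

This is the derangement probability: permutations of 9 with no fixed point.
D(9) = 9! · (1 − 1/1! + 1/2! − ··· + (−1)^9/9!) = 133496.
P = 133496/362880 = 16687/45360 ≈ 0.368.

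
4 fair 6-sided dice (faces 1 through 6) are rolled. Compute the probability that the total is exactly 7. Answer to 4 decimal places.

There are 6^4 = 1296 equally likely outcomes.
The number of ordered 4-tuples from {1,…,6} summing to 7 is 20.
P(sum = 7) = 20/1296 = 5/324 ≈ 0.0154.

0.0154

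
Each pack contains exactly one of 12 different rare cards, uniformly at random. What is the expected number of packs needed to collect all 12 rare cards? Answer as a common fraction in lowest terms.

86021/2310

After i distinct types are collected, each trial gives a new one with probability (12−i)/12, so the expected wait for the next new type is 12/(12−i).
E = 12/12 + 12/11 + 12/10 + 12/9 + 12/8 + 12/7 + 12/6 + 12/5 + 12/4 + 12/3 + 12/2 + 12/1 = 86021/2310.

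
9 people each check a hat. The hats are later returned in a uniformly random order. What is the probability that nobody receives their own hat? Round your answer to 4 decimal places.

This is the derangement probability: permutations of 9 with no fixed point.
D(9) = 9! · (1 − 1/1! + 1/2! − ··· + (−1)^9/9!) = 133496.
P = 133496/362880 = 16687/45360 ≈ 0.3679.

0.3679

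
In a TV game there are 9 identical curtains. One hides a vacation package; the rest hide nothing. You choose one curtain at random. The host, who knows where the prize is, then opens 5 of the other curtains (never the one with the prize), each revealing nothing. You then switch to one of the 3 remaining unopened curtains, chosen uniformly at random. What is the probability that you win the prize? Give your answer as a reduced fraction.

8/27

Your original curtain holds the prize with probability 1/9, so the other 8 collectively hold it with probability 8/9.
The host can always find 5 empty curtains to open, so the reveals don't change that 8/9; it is now spread over the 3 remaining unopened curtains.
P(win by switching) = (8/9) · (1/3) = 8/27.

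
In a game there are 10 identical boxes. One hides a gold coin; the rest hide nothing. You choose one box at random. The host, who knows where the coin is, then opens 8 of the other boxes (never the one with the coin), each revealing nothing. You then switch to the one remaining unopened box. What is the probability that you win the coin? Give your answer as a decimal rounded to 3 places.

Your original box holds the coin with probability 1/10, so the other 9 collectively hold it with probability 9/10.
The host can always find 8 empty boxes to open, so the reveals don't change that 9/10; it is now spread over the 1 remaining unopened box.
P(win by switching) = (9/10) · (1/1) = 9/10 ≈ 0.900.

0.900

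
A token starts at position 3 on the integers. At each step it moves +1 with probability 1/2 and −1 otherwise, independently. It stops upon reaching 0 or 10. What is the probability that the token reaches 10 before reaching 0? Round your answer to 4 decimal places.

With a fair step, P(i) = ½P(i−1) + ½P(i+1) with P(0)=0, P(10)=1 has the linear solution P(i) = i/10.
P(3) = 3/10 ≈ 0.3000.

0.3000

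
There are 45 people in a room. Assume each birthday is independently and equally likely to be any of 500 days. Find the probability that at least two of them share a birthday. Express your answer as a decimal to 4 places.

It's easier to compute the probability that all 45 are distinct.
P(all distinct) = 500/500 · 499/500 · ··· · 456/500 ≈ 0.1298.
So the probability of at least one match is 1 − 0.1298 = 0.8702.

0.8702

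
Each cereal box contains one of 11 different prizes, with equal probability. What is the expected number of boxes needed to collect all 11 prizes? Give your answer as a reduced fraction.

83711/2520

After i distinct types are collected, each trial gives a new one with probability (11−i)/11, so the expected wait for the next new type is 11/(11−i).
E = 11/11 + 11/10 + 11/9 + 11/8 + 11/7 + 11/6 + 11/5 + 11/4 + 11/3 + 11/2 + 11/1 = 83711/2520.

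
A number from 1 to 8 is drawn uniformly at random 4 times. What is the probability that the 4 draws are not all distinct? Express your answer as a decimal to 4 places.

P(all 4 different) = 8/8 · 7/8 · ··· · 5/8 ≈ 0.4102.
P(at least two equal) = 1 − 0.4102 = 0.5898.

0.5898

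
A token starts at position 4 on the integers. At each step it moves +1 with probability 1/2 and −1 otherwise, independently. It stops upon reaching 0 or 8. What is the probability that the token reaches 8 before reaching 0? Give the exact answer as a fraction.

1/2

With a fair step, P(i) = ½P(i−1) + ½P(i+1) with P(0)=0, P(8)=1 has the linear solution P(i) = i/8.
P(4) = 4/8 = 1/2.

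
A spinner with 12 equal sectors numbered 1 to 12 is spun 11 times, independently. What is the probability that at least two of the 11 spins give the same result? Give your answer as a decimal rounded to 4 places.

0.9994

P(all 11 different) = 12/12 · 11/12 · ··· · 2/12 ≈ 0.0006.
P(at least two equal) = 1 − 0.0006 = 0.9994.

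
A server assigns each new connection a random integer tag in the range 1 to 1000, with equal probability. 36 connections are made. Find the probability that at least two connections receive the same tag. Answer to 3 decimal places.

0.471

It's easier to compute the probability that all 36 are distinct.
P(all distinct) = 1000/1000 · 999/1000 · ··· · 965/1000 ≈ 0.529.
So the probability of at least one match is 1 − 0.529 = 0.471.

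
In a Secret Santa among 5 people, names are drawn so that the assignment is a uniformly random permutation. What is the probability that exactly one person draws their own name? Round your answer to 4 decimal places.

Choose which one is fixed: C(5,1) = 5 ways.
The remaining 4 must have no fixed point: D(4) = 9.
P = 5·9/120 = 3/8 ≈ 0.3750.

0.3750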